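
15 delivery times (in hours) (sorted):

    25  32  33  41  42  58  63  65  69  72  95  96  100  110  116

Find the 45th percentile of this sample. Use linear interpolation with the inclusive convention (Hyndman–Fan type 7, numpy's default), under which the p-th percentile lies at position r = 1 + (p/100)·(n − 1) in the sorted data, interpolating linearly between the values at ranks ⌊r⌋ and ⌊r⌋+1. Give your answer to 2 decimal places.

n = 15.
r = 1 + (45/100)·(15 − 1) = 1 + 6.3 = 7.3.
Rank 7 is 63 and rank 8 is 65.
Interpolate: 63 + 0.3·(65 − 63) = 63 + 0.3·2 = 63.6.

63.60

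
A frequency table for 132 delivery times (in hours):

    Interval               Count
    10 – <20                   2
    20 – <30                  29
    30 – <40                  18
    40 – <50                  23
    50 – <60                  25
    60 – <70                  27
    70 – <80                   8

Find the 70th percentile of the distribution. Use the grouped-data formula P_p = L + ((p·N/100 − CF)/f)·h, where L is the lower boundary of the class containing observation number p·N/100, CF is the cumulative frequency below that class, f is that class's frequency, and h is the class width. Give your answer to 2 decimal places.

58.16

N = 132; target position k = 70/100 · 132 = 92.4.
Cumulative frequencies: 2, 31, 49, 72, 97, 124, 132.
Observation 92.4 falls in the class 50 – <60.
L = 50, CF = 72, f = 25, h = 10.
P70 = 50 + ((92.4 − 72)/25)·10 = 50 + 8.16 = 58.16.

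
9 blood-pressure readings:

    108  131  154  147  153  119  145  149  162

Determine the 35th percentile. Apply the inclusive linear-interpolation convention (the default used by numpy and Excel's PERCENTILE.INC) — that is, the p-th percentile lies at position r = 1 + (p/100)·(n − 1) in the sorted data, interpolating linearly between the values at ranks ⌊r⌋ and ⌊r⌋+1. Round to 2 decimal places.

142.20

Sorted: 108, 119, 131, 145, 147, 149, 153, 154, 162.
n = 9.
r = 1 + (35/100)·(9 − 1) = 1 + 2.8 = 3.8.
Rank 3 is 131 and rank 4 is 145.
Interpolate: 131 + 0.8·(145 − 131) = 131 + 0.8·14 = 142.2.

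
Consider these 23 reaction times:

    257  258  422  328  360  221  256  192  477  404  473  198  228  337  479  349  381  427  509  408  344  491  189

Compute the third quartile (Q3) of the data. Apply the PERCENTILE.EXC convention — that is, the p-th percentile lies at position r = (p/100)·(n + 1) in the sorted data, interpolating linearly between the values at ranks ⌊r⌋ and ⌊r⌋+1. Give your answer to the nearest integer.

Sorted: 189, 192, 198, 221, 228, 256, 257, 258, 328, 337, 344, 349, 360, 381, 404, 408, 422, 427, 473, 477, 479, 491, 509.
n = 23.
r = (75/100)·(23 + 1) = 18.
r is an integer, so P75 is the value at rank 18: 427.

427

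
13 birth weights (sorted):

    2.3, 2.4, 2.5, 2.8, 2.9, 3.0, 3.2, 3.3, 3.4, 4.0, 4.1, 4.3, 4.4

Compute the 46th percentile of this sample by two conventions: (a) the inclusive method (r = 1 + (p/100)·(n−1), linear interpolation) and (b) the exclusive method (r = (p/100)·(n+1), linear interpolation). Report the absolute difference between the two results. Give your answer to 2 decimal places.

n = 13.
(a) r = 6.52; between ranks 6 (3.0) and 7 (3.2): 3.104.
(b) r = 6.44; between ranks 6 (3.0) and 7 (3.2): 3.088.
|3.104 − 3.088| = 0.016.

0.02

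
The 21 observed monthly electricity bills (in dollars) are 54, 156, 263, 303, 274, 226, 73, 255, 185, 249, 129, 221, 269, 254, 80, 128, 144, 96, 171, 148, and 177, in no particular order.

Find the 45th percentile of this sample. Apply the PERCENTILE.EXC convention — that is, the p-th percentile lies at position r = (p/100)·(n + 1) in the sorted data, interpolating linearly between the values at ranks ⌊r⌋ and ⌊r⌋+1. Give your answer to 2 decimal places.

Sorted: 54, 73, 80, 96, 128, 129, 144, 148, 156, 171, 177, 185, 221, 226, 249, 254, 255, 263, 269, 274, 303.
n = 21.
r = (45/100)·(21 + 1) = 9.9.
Rank 9 is 156 and rank 10 is 171.
Interpolate: 156 + 0.9·(171 − 156) = 156 + 0.9·15 = 169.5.

169.50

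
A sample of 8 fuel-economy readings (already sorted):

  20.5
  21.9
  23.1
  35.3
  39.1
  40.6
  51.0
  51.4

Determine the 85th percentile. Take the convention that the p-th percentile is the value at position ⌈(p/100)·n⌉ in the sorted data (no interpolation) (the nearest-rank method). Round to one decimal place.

n = 8.
Position = ⌈85/100 · 8⌉ = ⌈6.8⌉ = 7.
The value at rank 7 is 51.0.

51.0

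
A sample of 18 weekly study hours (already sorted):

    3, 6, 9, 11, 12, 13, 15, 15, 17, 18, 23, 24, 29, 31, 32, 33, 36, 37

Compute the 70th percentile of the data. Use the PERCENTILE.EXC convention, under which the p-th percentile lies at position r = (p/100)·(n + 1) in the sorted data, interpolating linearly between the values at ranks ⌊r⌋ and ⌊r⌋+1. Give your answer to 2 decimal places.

29.60

n = 18.
r = (70/100)·(18 + 1) = 13.3.
Rank 13 is 29 and rank 14 is 31.
Interpolate: 29 + 0.3·(31 − 29) = 29 + 0.3·2 = 29.6.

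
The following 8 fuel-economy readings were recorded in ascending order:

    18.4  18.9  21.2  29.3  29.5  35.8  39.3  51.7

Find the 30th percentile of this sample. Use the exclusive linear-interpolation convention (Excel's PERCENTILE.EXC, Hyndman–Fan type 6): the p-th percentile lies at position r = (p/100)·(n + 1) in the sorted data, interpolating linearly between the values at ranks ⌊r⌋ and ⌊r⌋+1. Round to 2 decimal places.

20.51

n = 8.
r = (30/100)·(8 + 1) = 2.7.
Rank 2 is 18.9 and rank 3 is 21.2.
Interpolate: 18.9 + 0.7·(21.2 − 18.9) = 18.9 + 0.7·2.3 = 20.51.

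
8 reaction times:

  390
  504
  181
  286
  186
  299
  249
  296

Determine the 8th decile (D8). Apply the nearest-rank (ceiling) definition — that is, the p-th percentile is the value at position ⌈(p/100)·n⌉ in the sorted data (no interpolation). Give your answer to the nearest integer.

390

Sorted: 181, 186, 249, 286, 296, 299, 390, 504.
n = 8.
Position = ⌈80/100 · 8⌉ = ⌈6.4⌉ = 7.
The value at rank 7 is 390.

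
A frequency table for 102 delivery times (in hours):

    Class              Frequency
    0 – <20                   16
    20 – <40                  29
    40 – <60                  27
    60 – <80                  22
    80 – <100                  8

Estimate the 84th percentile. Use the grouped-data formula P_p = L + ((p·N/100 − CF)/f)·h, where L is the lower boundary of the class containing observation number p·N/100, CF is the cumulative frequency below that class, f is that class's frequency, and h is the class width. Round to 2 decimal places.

72.44

N = 102; target position k = 84/100 · 102 = 85.68.
Cumulative frequencies: 16, 45, 72, 94, 102.
Observation 85.68 falls in the class 60 – <80.
L = 60, CF = 72, f = 22, h = 20.
P84 = 60 + ((85.68 − 72)/22)·20 = 60 + 12.4364 = 72.4364.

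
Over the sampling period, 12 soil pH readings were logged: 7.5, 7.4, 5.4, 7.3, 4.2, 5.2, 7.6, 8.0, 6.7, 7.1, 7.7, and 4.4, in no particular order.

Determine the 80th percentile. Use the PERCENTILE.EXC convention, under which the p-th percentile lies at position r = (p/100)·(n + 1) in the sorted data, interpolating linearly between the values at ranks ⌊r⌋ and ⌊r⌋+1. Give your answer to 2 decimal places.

7.64

Sorted: 4.2, 4.4, 5.2, 5.4, 6.7, 7.1, 7.3, 7.4, 7.5, 7.6, 7.7, 8.0.
n = 12.
r = (80/100)·(12 + 1) = 10.4.
Rank 10 is 7.6 and rank 11 is 7.7.
Interpolate: 7.6 + 0.4·(7.7 − 7.6) = 7.6 + 0.4·0.1 = 7.64.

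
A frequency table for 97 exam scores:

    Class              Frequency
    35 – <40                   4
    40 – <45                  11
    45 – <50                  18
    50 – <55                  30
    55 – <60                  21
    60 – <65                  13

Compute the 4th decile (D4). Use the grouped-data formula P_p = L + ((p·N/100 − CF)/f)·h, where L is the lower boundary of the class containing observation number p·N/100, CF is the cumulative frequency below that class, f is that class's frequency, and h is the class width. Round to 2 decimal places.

50.97

N = 97; target position k = 40/100 · 97 = 38.8.
Cumulative frequencies: 4, 15, 33, 63, 84, 97.
Observation 38.8 falls in the class 50 – <55.
L = 50, CF = 33, f = 30, h = 5.
P40 = 50 + ((38.8 − 33)/30)·5 = 50 + 0.966667 = 50.9667.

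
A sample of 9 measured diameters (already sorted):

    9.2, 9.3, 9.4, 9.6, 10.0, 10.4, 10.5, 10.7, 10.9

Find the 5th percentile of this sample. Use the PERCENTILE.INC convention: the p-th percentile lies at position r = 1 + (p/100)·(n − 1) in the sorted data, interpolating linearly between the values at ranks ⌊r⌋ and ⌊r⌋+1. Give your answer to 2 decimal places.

9.24

n = 9.
r = 1 + (5/100)·(9 − 1) = 1 + 0.4 = 1.4.
Rank 1 is 9.2 and rank 2 is 9.3.
Interpolate: 9.2 + 0.4·(9.3 − 9.2) = 9.2 + 0.4·0.1 = 9.24.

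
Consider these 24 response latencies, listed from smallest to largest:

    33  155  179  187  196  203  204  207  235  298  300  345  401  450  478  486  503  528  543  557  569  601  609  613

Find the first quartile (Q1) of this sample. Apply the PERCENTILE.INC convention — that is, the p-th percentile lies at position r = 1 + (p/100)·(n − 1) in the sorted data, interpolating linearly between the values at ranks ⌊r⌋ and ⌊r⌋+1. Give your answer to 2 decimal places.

n = 24.
r = 1 + (25/100)·(24 − 1) = 1 + 5.75 = 6.75.
Rank 6 is 203 and rank 7 is 204.
Interpolate: 203 + 0.75·(204 − 203) = 203 + 0.75·1 = 203.75.

203.75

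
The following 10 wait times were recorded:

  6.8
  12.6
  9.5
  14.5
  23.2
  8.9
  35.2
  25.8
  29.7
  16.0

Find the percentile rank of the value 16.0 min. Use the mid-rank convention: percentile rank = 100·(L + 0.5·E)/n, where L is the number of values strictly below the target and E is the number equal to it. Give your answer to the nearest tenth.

Sorted: 6.8, 8.9, 9.5, 12.6, 14.5, 16.0, 23.2, 25.8, 29.7, 35.2.
Count below 16.0: L = 5; count equal: E = 1; n = 10.
Percentile rank = 100·(5 + 0.5·1)/10 = 100·5.5/10 = 55.

55.0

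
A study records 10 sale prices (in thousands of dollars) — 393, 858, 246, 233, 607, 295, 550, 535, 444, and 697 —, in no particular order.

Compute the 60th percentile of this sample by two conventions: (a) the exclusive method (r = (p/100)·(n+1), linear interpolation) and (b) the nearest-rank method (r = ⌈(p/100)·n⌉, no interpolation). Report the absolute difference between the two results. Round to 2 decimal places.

Sorted: 233, 246, 295, 393, 444, 535, 550, 607, 697, 858.
n = 10.
(a) r = 6.6; between ranks 6 (535) and 7 (550): 544.
(b) the nearest-rank method: rank 6 → 535.
|544 − 535| = 9.

9.00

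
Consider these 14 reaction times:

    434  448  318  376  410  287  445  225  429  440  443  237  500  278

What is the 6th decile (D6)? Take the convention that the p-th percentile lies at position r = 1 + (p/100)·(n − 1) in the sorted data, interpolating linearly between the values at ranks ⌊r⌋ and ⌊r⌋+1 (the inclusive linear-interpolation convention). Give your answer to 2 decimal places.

433.00

Sorted: 225, 237, 278, 287, 318, 376, 410, 429, 434, 440, 443, 445, 448, 500.
n = 14.
r = 1 + (60/100)·(14 − 1) = 1 + 7.8 = 8.8.
Rank 8 is 429 and rank 9 is 434.
Interpolate: 429 + 0.8·(434 − 429) = 429 + 0.8·5 = 433.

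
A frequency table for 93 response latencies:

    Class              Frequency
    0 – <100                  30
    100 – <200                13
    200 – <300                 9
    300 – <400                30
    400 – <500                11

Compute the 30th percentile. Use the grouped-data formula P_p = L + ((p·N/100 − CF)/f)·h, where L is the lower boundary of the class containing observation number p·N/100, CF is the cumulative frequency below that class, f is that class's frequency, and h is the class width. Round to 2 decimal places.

93.00

N = 93; target position k = 30/100 · 93 = 27.9.
Cumulative frequencies: 30, 43, 52, 82, 93.
Observation 27.9 falls in the class 0 – <100.
L = 0, CF = 0, f = 30, h = 100.
P30 = 0 + ((27.9 − 0)/30)·100 = 0 + 93 = 93.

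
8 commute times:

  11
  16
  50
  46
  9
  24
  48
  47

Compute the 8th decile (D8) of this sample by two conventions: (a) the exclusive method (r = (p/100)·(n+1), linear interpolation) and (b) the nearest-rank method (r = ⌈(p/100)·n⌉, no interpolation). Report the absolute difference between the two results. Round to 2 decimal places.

0.40

Sorted: 9, 11, 16, 24, 46, 47, 48, 50.
n = 8.
(a) r = 7.2; between ranks 7 (48) and 8 (50): 48.4.
(b) the nearest-rank method: rank 7 → 48.
|48.4 − 48| = 0.4.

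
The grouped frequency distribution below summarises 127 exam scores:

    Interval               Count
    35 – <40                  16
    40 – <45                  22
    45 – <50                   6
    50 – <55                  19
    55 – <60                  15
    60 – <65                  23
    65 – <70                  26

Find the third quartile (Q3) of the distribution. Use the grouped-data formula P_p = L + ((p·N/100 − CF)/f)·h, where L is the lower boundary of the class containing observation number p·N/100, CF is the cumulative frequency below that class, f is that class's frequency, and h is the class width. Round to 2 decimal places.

N = 127; target position k = 75/100 · 127 = 95.25.
Cumulative frequencies: 16, 38, 44, 63, 78, 101, 127.
Observation 95.25 falls in the class 60 – <65.
L = 60, CF = 78, f = 23, h = 5.
P75 = 60 + ((95.25 − 78)/23)·5 = 60 + 3.75 = 63.75.

63.75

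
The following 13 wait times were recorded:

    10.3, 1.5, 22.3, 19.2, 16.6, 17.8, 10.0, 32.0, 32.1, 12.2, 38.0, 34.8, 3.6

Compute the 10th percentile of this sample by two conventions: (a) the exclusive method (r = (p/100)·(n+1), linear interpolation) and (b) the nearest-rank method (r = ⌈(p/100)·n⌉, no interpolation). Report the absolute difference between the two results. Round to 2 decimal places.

Sorted: 1.5, 3.6, 10.0, 10.3, 12.2, 16.6, 17.8, 19.2, 22.3, 32.0, 32.1, 34.8, 38.0.
n = 13.
(a) r = 1.4; between ranks 1 (1.5) and 2 (3.6): 2.34.
(b) the nearest-rank method: rank 2 → 3.6.
|2.34 − 3.6| = 1.26.

1.26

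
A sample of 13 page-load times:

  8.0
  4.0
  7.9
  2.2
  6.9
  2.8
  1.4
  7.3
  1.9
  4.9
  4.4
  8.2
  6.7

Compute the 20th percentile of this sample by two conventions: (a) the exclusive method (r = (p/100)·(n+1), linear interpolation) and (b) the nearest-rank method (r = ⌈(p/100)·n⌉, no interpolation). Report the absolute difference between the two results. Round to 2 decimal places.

Sorted: 1.4, 1.9, 2.2, 2.8, 4.0, 4.4, 4.9, 6.7, 6.9, 7.3, 7.9, 8.0, 8.2.
n = 13.
(a) r = 2.8; between ranks 2 (1.9) and 3 (2.2): 2.14.
(b) the nearest-rank method: rank 3 → 2.2.
|2.14 − 2.2| = 0.06.

0.06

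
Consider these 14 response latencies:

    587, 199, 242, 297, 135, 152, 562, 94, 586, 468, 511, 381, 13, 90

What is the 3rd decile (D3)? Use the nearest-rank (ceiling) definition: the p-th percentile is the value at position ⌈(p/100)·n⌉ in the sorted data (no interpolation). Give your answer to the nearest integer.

Sorted: 13, 90, 94, 135, 152, 199, 242, 297, 381, 468, 511, 562, 586, 587.
n = 14.
Position = ⌈30/100 · 14⌉ = ⌈4.2⌉ = 5.
The value at rank 5 is 152.

152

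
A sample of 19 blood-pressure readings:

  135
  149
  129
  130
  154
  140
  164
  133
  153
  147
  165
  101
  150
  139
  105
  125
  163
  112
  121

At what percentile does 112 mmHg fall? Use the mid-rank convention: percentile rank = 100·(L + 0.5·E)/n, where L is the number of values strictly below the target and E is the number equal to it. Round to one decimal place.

Sorted: 101, 105, 112, 121, 125, 129, 130, 133, 135, 139, 140, 147, 149, 150, 153, 154, 163, 164, 165.
Count below 112: L = 2; count equal: E = 1; n = 19.
Percentile rank = 100·(2 + 0.5·1)/19 = 100·2.5/19 = 13.16.

13.2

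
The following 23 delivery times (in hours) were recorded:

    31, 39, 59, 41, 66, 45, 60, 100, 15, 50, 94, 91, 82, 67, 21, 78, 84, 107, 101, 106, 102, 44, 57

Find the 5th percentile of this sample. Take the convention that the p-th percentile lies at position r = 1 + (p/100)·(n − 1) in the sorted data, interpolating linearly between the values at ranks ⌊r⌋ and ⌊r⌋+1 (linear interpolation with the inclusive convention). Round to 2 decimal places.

22.00

Sorted: 15, 21, 31, 39, 41, 44, 45, 50, 57, 59, 60, 66, 67, 78, 82, 84, 91, 94, 100, 101, 102, 106, 107.
n = 23.
r = 1 + (5/100)·(23 − 1) = 1 + 1.1 = 2.1.
Rank 2 is 21 and rank 3 is 31.
Interpolate: 21 + 0.1·(31 − 21) = 21 + 0.1·10 = 22.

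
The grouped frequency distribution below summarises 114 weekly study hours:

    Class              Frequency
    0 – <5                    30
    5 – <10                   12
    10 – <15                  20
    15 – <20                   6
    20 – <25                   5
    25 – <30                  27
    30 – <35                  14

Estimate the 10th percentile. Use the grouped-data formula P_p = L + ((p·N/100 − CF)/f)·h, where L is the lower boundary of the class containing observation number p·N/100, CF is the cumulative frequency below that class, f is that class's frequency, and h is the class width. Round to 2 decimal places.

N = 114; target position k = 10/100 · 114 = 11.4.
Cumulative frequencies: 30, 42, 62, 68, 73, 100, 114.
Observation 11.4 falls in the class 0 – <5.
L = 0, CF = 0, f = 30, h = 5.
P10 = 0 + ((11.4 − 0)/30)·5 = 0 + 1.9 = 1.9.

1.90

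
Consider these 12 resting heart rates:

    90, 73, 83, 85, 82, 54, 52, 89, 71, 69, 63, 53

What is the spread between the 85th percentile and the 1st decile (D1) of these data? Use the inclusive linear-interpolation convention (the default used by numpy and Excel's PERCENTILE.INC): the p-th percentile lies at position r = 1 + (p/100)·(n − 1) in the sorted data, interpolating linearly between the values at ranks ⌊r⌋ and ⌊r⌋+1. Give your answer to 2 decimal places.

33.30

Sorted: 52, 53, 54, 63, 69, 71, 73, 82, 83, 85, 89, 90.
n = 12.
P10: r = 2.1; ranks 2–3 are 53, 54; interpolating gives 53.1.
P85: r = 10.35; ranks 10–11 are 85, 89; interpolating gives 86.4.
Difference: 86.4 − 53.1 = 33.3.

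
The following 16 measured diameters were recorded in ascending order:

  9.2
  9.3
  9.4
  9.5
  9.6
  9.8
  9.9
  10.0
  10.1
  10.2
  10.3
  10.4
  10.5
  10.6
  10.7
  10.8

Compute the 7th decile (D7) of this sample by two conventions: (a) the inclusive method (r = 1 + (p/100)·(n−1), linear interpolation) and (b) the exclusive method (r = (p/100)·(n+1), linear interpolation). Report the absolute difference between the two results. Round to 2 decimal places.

0.04

n = 16.
(a) r = 11.5; between ranks 11 (10.3) and 12 (10.4): 10.35.
(b) r = 11.9; between ranks 11 (10.3) and 12 (10.4): 10.39.
|10.35 − 10.39| = 0.04.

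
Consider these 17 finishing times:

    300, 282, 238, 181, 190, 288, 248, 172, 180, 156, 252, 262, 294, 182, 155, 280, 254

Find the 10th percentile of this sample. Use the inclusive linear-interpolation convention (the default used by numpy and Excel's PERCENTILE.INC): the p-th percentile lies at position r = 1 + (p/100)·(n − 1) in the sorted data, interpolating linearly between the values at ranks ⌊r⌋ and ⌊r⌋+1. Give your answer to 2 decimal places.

165.60

Sorted: 155, 156, 172, 180, 181, 182, 190, 238, 248, 252, 254, 262, 280, 282, 288, 294, 300.
n = 17.
r = 1 + (10/100)·(17 − 1) = 1 + 1.6 = 2.6.
Rank 2 is 156 and rank 3 is 172.
Interpolate: 156 + 0.6·(172 − 156) = 156 + 0.6·16 = 165.6.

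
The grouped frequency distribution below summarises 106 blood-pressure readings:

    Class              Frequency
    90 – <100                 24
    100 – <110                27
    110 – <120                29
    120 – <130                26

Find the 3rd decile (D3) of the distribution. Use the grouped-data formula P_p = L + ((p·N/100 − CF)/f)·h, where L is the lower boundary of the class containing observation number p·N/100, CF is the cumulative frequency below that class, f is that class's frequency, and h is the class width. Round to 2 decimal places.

102.89

N = 106; target position k = 30/100 · 106 = 31.8.
Cumulative frequencies: 24, 51, 80, 106.
Observation 31.8 falls in the class 100 – <110.
L = 100, CF = 24, f = 27, h = 10.
P30 = 100 + ((31.8 − 24)/27)·10 = 100 + 2.88889 = 102.889.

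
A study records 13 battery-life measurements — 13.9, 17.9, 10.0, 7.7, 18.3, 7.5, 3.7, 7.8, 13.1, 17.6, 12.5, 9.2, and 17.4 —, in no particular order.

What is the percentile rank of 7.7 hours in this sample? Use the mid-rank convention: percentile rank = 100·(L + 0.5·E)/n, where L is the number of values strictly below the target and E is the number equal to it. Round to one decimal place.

Sorted: 3.7, 7.5, 7.7, 7.8, 9.2, 10.0, 12.5, 13.1, 13.9, 17.4, 17.6, 17.9, 18.3.
Count below 7.7: L = 2; count equal: E = 1; n = 13.
Percentile rank = 100·(2 + 0.5·1)/13 = 100·2.5/13 = 19.23.

19.2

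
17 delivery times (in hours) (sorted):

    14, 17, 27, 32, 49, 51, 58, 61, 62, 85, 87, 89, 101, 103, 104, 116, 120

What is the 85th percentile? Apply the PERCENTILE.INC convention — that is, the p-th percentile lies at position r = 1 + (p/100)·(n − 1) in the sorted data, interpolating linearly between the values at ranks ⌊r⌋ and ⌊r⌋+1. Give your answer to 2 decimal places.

103.60

n = 17.
r = 1 + (85/100)·(17 − 1) = 1 + 13.6 = 14.6.
Rank 14 is 103 and rank 15 is 104.
Interpolate: 103 + 0.6·(104 − 103) = 103 + 0.6·1 = 103.6.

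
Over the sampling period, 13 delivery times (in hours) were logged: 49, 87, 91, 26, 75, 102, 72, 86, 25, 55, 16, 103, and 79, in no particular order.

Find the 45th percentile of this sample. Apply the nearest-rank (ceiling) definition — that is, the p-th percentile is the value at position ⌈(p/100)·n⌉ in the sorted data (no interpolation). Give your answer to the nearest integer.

Sorted: 16, 25, 26, 49, 55, 72, 75, 79, 86, 87, 91, 102, 103.
n = 13.
Position = ⌈45/100 · 13⌉ = ⌈5.85⌉ = 6.
The value at rank 6 is 72.

72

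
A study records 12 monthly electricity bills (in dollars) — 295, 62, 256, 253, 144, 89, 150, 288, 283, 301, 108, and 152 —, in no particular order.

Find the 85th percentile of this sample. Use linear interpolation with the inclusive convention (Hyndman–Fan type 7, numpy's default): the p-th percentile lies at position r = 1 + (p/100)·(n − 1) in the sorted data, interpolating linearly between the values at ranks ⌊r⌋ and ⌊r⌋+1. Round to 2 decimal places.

Sorted: 62, 89, 108, 144, 150, 152, 253, 256, 283, 288, 295, 301.
n = 12.
r = 1 + (85/100)·(12 − 1) = 1 + 9.35 = 10.35.
Rank 10 is 288 and rank 11 is 295.
Interpolate: 288 + 0.35·(295 − 288) = 288 + 0.35·7 = 290.45.

290.45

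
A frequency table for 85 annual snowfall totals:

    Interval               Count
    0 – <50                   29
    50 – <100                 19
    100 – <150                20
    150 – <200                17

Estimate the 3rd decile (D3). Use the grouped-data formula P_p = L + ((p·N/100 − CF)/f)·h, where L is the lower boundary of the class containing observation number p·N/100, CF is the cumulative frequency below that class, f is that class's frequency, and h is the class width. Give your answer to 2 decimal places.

43.97

N = 85; target position k = 30/100 · 85 = 25.5.
Cumulative frequencies: 29, 48, 68, 85.
Observation 25.5 falls in the class 0 – <50.
L = 0, CF = 0, f = 29, h = 50.
P30 = 0 + ((25.5 − 0)/29)·50 = 0 + 43.9655 = 43.9655.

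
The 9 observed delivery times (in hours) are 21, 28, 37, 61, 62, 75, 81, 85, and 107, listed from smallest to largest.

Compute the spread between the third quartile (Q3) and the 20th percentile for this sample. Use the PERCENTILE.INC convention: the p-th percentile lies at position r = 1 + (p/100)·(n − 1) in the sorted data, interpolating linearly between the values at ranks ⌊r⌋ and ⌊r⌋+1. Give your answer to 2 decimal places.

47.60

n = 9.
P20: r = 2.6; ranks 2–3 are 28, 37; interpolating gives 33.4.
P75: r = 7 (integer) → 81.
Difference: 81 − 33.4 = 47.6.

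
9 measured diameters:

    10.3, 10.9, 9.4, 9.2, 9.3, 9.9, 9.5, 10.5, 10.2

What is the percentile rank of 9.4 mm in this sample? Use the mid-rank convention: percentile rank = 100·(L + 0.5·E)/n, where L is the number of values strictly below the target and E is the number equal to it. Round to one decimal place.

Sorted: 9.2, 9.3, 9.4, 9.5, 9.9, 10.2, 10.3, 10.5, 10.9.
Count below 9.4: L = 2; count equal: E = 1; n = 9.
Percentile rank = 100·(2 + 0.5·1)/9 = 100·2.5/9 = 27.78.

27.8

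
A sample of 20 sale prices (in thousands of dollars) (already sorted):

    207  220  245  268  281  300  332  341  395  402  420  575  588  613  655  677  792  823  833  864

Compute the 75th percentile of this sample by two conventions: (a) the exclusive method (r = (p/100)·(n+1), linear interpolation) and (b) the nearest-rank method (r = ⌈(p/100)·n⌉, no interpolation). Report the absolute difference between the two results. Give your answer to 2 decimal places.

n = 20.
(a) r = 15.75; between ranks 15 (655) and 16 (677): 671.5.
(b) the nearest-rank method: rank 15 → 655.
|671.5 − 655| = 16.5.

16.50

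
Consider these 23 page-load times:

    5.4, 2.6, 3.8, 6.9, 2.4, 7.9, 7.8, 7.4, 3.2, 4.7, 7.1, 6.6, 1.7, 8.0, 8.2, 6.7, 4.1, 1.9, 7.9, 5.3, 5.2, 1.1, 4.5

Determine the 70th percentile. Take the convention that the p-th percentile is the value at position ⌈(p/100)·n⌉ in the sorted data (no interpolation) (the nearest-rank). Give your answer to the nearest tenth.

Sorted: 1.1, 1.7, 1.9, 2.4, 2.6, 3.2, 3.8, 4.1, 4.5, 4.7, 5.2, 5.3, 5.4, 6.6, 6.7, 6.9, 7.1, 7.4, 7.8, 7.9, 7.9, 8.0, 8.2.
n = 23.
Position = ⌈70/100 · 23⌉ = ⌈16.1⌉ = 17.
The value at rank 17 is 7.1.

7.1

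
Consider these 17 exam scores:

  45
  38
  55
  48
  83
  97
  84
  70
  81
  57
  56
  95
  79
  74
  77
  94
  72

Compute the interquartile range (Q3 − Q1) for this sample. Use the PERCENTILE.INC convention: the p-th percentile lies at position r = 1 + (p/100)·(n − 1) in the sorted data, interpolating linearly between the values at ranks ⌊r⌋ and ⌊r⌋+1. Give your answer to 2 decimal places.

Sorted: 38, 45, 48, 55, 56, 57, 70, 72, 74, 77, 79, 81, 83, 84, 94, 95, 97.
n = 17.
P25: r = 5 (integer) → 56.
P75: r = 13 (integer) → 83.
Difference: 83 − 56 = 27.

27.00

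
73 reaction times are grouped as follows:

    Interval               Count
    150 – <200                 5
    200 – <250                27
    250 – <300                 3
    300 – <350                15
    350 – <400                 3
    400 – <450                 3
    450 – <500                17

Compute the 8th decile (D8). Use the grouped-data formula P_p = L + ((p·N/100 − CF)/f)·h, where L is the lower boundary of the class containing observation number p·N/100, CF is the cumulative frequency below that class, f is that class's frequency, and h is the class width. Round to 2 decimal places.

457.06

N = 73; target position k = 80/100 · 73 = 58.4.
Cumulative frequencies: 5, 32, 35, 50, 53, 56, 73.
Observation 58.4 falls in the class 450 – <500.
L = 450, CF = 56, f = 17, h = 50.
P80 = 450 + ((58.4 − 56)/17)·50 = 450 + 7.05882 = 457.059.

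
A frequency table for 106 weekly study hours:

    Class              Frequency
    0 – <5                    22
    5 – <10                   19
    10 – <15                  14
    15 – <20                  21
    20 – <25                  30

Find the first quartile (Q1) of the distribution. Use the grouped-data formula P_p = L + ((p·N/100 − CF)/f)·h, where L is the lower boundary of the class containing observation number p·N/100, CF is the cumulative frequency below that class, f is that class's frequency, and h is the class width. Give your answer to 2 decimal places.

6.18

N = 106; target position k = 25/100 · 106 = 26.5.
Cumulative frequencies: 22, 41, 55, 76, 106.
Observation 26.5 falls in the class 5 – <10.
L = 5, CF = 22, f = 19, h = 5.
P25 = 5 + ((26.5 − 22)/19)·5 = 5 + 1.18421 = 6.18421.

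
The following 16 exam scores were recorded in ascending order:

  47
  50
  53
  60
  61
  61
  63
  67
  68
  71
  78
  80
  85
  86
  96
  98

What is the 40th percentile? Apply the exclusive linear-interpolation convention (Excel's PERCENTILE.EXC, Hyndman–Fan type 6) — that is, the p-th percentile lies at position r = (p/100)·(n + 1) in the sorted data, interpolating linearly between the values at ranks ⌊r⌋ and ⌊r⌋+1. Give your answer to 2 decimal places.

n = 16.
r = (40/100)·(16 + 1) = 6.8.
Rank 6 is 61 and rank 7 is 63.
Interpolate: 61 + 0.8·(63 − 61) = 61 + 0.8·2 = 62.6.

62.60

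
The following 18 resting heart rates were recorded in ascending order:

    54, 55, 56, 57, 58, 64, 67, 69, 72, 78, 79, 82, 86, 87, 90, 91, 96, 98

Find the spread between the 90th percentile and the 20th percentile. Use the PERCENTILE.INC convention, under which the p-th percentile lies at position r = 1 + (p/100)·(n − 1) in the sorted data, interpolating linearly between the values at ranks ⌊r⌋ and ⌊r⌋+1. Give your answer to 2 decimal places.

35.10

n = 18.
P20: r = 4.4; ranks 4–5 are 57, 58; interpolating gives 57.4.
P90: r = 16.3; ranks 16–17 are 91, 96; interpolating gives 92.5.
Difference: 92.5 − 57.4 = 35.1.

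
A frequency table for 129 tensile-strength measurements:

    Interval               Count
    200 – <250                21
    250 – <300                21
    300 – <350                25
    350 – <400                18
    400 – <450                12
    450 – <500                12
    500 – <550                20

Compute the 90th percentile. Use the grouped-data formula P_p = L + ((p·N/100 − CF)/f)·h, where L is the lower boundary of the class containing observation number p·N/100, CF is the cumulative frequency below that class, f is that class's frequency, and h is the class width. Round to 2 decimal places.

N = 129; target position k = 90/100 · 129 = 116.1.
Cumulative frequencies: 21, 42, 67, 85, 97, 109, 129.
Observation 116.1 falls in the class 500 – <550.
L = 500, CF = 109, f = 20, h = 50.
P90 = 500 + ((116.1 − 109)/20)·50 = 500 + 17.75 = 517.75.

517.75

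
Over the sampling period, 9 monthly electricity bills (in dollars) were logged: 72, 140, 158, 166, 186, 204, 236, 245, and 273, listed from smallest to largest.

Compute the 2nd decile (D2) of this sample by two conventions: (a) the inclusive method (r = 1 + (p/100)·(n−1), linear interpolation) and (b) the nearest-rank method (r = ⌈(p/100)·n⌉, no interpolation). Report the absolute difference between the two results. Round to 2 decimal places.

n = 9.
(a) r = 2.6; between ranks 2 (140) and 3 (158): 150.8.
(b) the nearest-rank method: rank 2 → 140.
|150.8 − 140| = 10.8.

10.80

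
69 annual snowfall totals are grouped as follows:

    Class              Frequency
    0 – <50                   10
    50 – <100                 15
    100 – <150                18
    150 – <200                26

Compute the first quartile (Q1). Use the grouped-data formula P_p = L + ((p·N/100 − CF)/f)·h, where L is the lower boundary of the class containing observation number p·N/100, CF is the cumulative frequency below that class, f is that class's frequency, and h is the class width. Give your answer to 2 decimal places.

74.17

N = 69; target position k = 25/100 · 69 = 17.25.
Cumulative frequencies: 10, 25, 43, 69.
Observation 17.25 falls in the class 50 – <100.
L = 50, CF = 10, f = 15, h = 50.
P25 = 50 + ((17.25 − 10)/15)·50 = 50 + 24.1667 = 74.1667.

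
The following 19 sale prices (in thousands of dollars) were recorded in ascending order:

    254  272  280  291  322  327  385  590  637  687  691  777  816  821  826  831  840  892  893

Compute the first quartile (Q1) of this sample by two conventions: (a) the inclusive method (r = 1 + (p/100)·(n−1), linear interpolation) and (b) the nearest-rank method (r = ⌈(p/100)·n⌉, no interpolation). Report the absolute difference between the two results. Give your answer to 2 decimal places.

2.50

n = 19.
(a) r = 5.5; between ranks 5 (322) and 6 (327): 324.5.
(b) the nearest-rank method: rank 5 → 322.
|324.5 − 322| = 2.5.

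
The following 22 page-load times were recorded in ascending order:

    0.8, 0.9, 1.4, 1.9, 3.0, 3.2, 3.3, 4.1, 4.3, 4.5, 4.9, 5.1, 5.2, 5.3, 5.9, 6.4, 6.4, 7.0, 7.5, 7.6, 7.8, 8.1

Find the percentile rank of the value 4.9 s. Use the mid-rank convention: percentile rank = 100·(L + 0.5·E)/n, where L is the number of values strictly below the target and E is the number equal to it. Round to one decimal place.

Count below 4.9: L = 10; count equal: E = 1; n = 22.
Percentile rank = 100·(10 + 0.5·1)/22 = 100·10.5/22 = 47.73.

47.7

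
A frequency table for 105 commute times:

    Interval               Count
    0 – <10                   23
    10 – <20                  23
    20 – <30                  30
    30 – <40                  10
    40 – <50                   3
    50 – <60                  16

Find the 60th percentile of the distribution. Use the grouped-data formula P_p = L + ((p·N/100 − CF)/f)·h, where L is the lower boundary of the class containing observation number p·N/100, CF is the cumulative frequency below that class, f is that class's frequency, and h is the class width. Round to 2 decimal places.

25.67

N = 105; target position k = 60/100 · 105 = 63.
Cumulative frequencies: 23, 46, 76, 86, 89, 105.
Observation 63 falls in the class 20 – <30.
L = 20, CF = 46, f = 30, h = 10.
P60 = 20 + ((63 − 46)/30)·10 = 20 + 5.66667 = 25.6667.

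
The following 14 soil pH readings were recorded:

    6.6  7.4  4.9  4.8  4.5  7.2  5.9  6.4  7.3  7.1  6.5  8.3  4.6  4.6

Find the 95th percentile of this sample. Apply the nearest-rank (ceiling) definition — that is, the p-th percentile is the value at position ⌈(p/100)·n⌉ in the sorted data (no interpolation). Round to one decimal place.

Sorted: 4.5, 4.6, 4.6, 4.8, 4.9, 5.9, 6.4, 6.5, 6.6, 7.1, 7.2, 7.3, 7.4, 8.3.
n = 14.
Position = ⌈95/100 · 14⌉ = ⌈13.3⌉ = 14.
The value at rank 14 is 8.3.

8.3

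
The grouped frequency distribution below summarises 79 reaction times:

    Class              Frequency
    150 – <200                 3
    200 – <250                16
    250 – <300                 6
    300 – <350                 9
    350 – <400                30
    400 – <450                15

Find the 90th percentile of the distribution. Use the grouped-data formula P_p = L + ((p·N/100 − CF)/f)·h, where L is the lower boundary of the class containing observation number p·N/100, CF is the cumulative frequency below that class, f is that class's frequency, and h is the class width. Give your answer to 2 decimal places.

N = 79; target position k = 90/100 · 79 = 71.1.
Cumulative frequencies: 3, 19, 25, 34, 64, 79.
Observation 71.1 falls in the class 400 – <450.
L = 400, CF = 64, f = 15, h = 50.
P90 = 400 + ((71.1 − 64)/15)·50 = 400 + 23.6667 = 423.667.

423.67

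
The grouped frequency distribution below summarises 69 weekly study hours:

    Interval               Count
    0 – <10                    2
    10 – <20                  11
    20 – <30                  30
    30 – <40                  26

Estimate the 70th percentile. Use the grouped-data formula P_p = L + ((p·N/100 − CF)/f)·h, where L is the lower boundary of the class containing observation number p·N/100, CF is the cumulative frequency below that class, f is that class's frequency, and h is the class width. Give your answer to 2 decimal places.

32.04

N = 69; target position k = 70/100 · 69 = 48.3.
Cumulative frequencies: 2, 13, 43, 69.
Observation 48.3 falls in the class 30 – <40.
L = 30, CF = 43, f = 26, h = 10.
P70 = 30 + ((48.3 − 43)/26)·10 = 30 + 2.03846 = 32.0385.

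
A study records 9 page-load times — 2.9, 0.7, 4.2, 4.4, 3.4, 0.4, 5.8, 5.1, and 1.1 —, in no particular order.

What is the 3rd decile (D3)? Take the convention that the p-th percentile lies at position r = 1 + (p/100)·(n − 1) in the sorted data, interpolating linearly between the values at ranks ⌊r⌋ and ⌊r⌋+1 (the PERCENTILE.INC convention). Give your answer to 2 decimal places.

1.82

Sorted: 0.4, 0.7, 1.1, 2.9, 3.4, 4.2, 4.4, 5.1, 5.8.
n = 9.
r = 1 + (30/100)·(9 − 1) = 1 + 2.4 = 3.4.
Rank 3 is 1.1 and rank 4 is 2.9.
Interpolate: 1.1 + 0.4·(2.9 − 1.1) = 1.1 + 0.4·1.8 = 1.82.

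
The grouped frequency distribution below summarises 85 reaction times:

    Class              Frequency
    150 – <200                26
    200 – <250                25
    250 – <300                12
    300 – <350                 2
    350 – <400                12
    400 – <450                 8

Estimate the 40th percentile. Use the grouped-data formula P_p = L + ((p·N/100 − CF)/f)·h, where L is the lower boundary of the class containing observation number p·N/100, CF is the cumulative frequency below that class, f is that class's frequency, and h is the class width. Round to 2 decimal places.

216.00

N = 85; target position k = 40/100 · 85 = 34.
Cumulative frequencies: 26, 51, 63, 65, 77, 85.
Observation 34 falls in the class 200 – <250.
L = 200, CF = 26, f = 25, h = 50.
P40 = 200 + ((34 − 26)/25)·50 = 200 + 16 = 216.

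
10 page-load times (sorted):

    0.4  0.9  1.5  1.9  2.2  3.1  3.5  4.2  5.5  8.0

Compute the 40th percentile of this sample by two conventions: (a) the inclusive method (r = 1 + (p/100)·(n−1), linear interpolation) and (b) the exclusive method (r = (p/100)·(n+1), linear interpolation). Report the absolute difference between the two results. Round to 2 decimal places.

0.06

n = 10.
(a) r = 4.6; between ranks 4 (1.9) and 5 (2.2): 2.08.
(b) r = 4.4; between ranks 4 (1.9) and 5 (2.2): 2.02.
|2.08 − 2.02| = 0.06.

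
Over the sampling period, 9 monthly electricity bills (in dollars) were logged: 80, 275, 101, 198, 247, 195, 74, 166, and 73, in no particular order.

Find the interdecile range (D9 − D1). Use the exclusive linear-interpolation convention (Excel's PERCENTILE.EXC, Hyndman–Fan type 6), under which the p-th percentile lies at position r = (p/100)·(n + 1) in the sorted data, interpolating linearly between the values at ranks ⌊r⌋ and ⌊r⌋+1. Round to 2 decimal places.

202.00

Sorted: 73, 74, 80, 101, 166, 195, 198, 247, 275.
n = 9.
P10: r = 1 (integer) → 73.
P90: r = 9 (integer) → 275.
Difference: 275 − 73 = 202.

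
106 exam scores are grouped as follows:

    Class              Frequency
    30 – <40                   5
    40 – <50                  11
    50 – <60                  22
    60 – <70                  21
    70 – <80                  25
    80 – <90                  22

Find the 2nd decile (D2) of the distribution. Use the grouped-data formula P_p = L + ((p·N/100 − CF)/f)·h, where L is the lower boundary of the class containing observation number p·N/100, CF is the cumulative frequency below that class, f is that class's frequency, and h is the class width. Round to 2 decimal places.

N = 106; target position k = 20/100 · 106 = 21.2.
Cumulative frequencies: 5, 16, 38, 59, 84, 106.
Observation 21.2 falls in the class 50 – <60.
L = 50, CF = 16, f = 22, h = 10.
P20 = 50 + ((21.2 − 16)/22)·10 = 50 + 2.36364 = 52.3636.

52.36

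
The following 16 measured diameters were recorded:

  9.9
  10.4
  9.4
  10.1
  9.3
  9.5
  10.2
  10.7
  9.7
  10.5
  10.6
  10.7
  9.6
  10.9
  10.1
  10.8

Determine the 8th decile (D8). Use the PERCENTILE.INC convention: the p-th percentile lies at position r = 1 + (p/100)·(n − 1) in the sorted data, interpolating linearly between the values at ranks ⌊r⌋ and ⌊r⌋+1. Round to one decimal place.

Sorted: 9.3, 9.4, 9.5, 9.6, 9.7, 9.9, 10.1, 10.1, 10.2, 10.4, 10.5, 10.6, 10.7, 10.7, 10.8, 10.9.
n = 16.
r = 1 + (80/100)·(16 − 1) = 1 + 12 = 13.
r is an integer, so P80 is the value at rank 13: 10.7.

10.7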